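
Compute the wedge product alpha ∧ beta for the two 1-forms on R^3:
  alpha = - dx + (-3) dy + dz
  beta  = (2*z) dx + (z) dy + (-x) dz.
alpha ∧ beta = (5*z) dx ∧ dy + (x - 2*z) dx ∧ dz + (3*x - z) dy ∧ dz

Distribute the wedge, using dx_i ∧ dx_j = -dx_j ∧ dx_i and dx_i ∧ dx_i = 0. For each pair (i, j) with i < j, the coefficient of dx_i ∧ dx_j in alpha ∧ beta is (alpha_i * beta_j - alpha_j * beta_i). Collecting: alpha ∧ beta = (5*z) dx ∧ dy + (x - 2*z) dx ∧ dz + (3*x - z) dy ∧ dz.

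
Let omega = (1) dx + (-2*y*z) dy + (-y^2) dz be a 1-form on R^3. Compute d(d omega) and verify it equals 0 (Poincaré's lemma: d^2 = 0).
d(d omega) = 0

Step 1: d omega = sum_{i<j} (∂f_j/∂x_i - ∂f_i/∂x_j) dx_i ∧ dx_j:
  coeff of dx ∧ dy: 0
  coeff of dx ∧ dz: 0
  coeff of dy ∧ dz: 0
Step 2: Apply d again to each 2-form coefficient. The only possible 3-form in R^3 is dx ∧ dy ∧ dz, with coefficient
  ∂(coeff of dy∧dz)/∂x - ∂(coeff of dx∧dz)/∂y + ∂(coeff of dx∧dy)/∂z
  = ∂/∂x (0) - ∂/∂y (0) + ∂/∂z (0).
Each of these terms simplifies to sums of mixed partials that cancel in pairs. The result is 0 (by equality of mixed partials for smooth functions — Schwarz / Clairaut).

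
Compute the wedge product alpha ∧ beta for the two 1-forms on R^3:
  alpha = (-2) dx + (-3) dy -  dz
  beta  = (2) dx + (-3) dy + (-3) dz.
alpha ∧ beta = (12) dx ∧ dy + (8) dx ∧ dz + (6) dy ∧ dz

Distribute the wedge, using dx_i ∧ dx_j = -dx_j ∧ dx_i and dx_i ∧ dx_i = 0. For each pair (i, j) with i < j, the coefficient of dx_i ∧ dx_j in alpha ∧ beta is (alpha_i * beta_j - alpha_j * beta_i). Collecting: alpha ∧ beta = (12) dx ∧ dy + (8) dx ∧ dz + (6) dy ∧ dz.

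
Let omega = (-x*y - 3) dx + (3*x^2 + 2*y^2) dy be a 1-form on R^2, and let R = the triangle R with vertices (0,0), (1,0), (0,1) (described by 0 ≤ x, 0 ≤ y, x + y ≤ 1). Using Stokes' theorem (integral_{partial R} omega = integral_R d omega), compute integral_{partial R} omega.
integral_(partial R) omega = 7/6

Stokes: integral_partial_R omega = integral_R d omega with d omega = (∂Q/∂x - ∂P/∂y) dx ∧ dy.
  ∂Q/∂x = 6*x
  ∂P/∂y = -x
  integrand = ∂Q/∂x - ∂P/∂y = 7*x.
Integrating over R: integral_0^1 integral_0^{1-x} (7*x) dy dx = 7/6.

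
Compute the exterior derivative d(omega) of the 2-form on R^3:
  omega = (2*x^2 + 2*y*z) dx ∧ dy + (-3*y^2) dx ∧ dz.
d(omega) = (8*y) dx ∧ dy ∧ dz

For a 2-form omega = sum_{i<j} g_{ij} dx_i ∧ dx_j, the exterior derivative is
  d(omega) = sum_{i<j} d(g_{ij}) ∧ dx_i ∧ dx_j = sum_{i<j, k} (∂g_{ij}/∂x_k) dx_k ∧ dx_i ∧ dx_j.
Expand each term, using dx_k ∧ dx_i ∧ dx_j = sgn(permutation) dx_{(a)} ∧ dx_{(b)} ∧ dx_{(c)} with (a < b < c) sorted:
  d(2*x^2 + 2*y*z) includes (∂/∂z)(2*x^2 + 2*y*z) dz = (2*y) dz, which multiplied by dx ∧ dy gives (2*y) dx ∧ dy ∧ dz
  d(-3*y^2) includes (∂/∂y)(-3*y^2) dy = (-6*y) dy, which multiplied by dx ∧ dz gives (6*y) dx ∧ dy ∧ dz
Collecting like 3-forms: d(omega) = (8*y) dx ∧ dy ∧ dz.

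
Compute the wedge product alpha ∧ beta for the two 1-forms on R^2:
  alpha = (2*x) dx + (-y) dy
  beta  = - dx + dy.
alpha ∧ beta = (2*x - y) dx ∧ dy

Distribute the wedge, using dx_i ∧ dx_j = -dx_j ∧ dx_i and dx_i ∧ dx_i = 0. For each pair (i, j) with i < j, the coefficient of dx_i ∧ dx_j in alpha ∧ beta is (alpha_i * beta_j - alpha_j * beta_i). Collecting: alpha ∧ beta = (2*x - y) dx ∧ dy.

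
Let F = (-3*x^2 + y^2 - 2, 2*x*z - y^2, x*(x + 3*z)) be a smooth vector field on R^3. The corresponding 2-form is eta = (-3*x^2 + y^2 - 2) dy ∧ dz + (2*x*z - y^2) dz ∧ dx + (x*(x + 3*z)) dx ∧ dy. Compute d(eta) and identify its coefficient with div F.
d(eta) = (-3*x - 2*y) dx ∧ dy ∧ dz; div F = -3*x - 2*y

For a 2-form in R^3 of the form above, applying d gives a 3-form with coefficient ∂P/∂x + ∂Q/∂y + ∂R/∂z:
  ∂P/∂x = -6*x
  ∂Q/∂y = -2*y
  ∂R/∂z = 3*x
Sum = -3*x - 2*y, which is exactly div F.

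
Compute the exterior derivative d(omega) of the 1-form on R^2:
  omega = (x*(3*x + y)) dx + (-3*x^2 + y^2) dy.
d(omega) = (-7*x) dx ∧ dy

For a 1-form omega = sum_i f_i dx_i, the exterior derivative is
  d(omega) = sum_{i < j} (∂f_j/∂x_i - ∂f_i/∂x_j) dx_i ∧ dx_j.
  coefficient of dx ∧ dy: ∂f_2/∂x - ∂f_1/∂y = ∂(-3*x^2 + y^2)/∂x - ∂(x*(3*x + y))/∂y = -7*x
Assembling: d(omega) = (-7*x) dx ∧ dy.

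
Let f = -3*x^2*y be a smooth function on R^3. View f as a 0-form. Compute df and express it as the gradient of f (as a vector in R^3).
df = (-6*x*y) dx + (-3*x^2) dy + (0) dz; grad f = (-6*x*y, -3*x^2, 0)

For a 0-form f, d f = (∂f/∂x) dx + (∂f/∂y) dy + (∂f/∂z) dz. The components of the vector representation are exactly the entries of grad f in Cartesian coordinates:
  ∂f/∂x = -6*x*y
  ∂f/∂y = -3*x^2
  ∂f/∂z = 0.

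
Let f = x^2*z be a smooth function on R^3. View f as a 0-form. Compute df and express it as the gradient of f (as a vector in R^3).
df = (2*x*z) dx + (0) dy + (x^2) dz; grad f = (2*x*z, 0, x^2)

For a 0-form f, d f = (∂f/∂x) dx + (∂f/∂y) dy + (∂f/∂z) dz. The components of the vector representation are exactly the entries of grad f in Cartesian coordinates:
  ∂f/∂x = 2*x*z
  ∂f/∂y = 0
  ∂f/∂z = x^2.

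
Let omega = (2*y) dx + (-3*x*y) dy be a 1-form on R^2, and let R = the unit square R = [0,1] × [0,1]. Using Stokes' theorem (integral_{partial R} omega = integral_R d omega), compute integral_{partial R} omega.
integral_(partial R) omega = -7/2

Stokes: integral_partial_R omega = integral_R d omega with d omega = (∂Q/∂x - ∂P/∂y) dx ∧ dy.
  ∂Q/∂x = -3*y
  ∂P/∂y = 2
  integrand = ∂Q/∂x - ∂P/∂y = -3*y - 2.
Integrating over R: integral_0^1 integral_0^1 (-3*y - 2) dx dy = -7/2.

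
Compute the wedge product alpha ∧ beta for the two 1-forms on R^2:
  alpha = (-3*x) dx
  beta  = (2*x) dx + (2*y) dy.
alpha ∧ beta = (-6*x*y) dx ∧ dy

Distribute the wedge, using dx_i ∧ dx_j = -dx_j ∧ dx_i and dx_i ∧ dx_i = 0. For each pair (i, j) with i < j, the coefficient of dx_i ∧ dx_j in alpha ∧ beta is (alpha_i * beta_j - alpha_j * beta_i). Collecting: alpha ∧ beta = (-6*x*y) dx ∧ dy.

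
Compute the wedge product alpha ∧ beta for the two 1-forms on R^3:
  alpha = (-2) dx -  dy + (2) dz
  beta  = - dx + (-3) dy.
alpha ∧ beta = (5) dx ∧ dy + (2) dx ∧ dz + (6) dy ∧ dz

Distribute the wedge, using dx_i ∧ dx_j = -dx_j ∧ dx_i and dx_i ∧ dx_i = 0. For each pair (i, j) with i < j, the coefficient of dx_i ∧ dx_j in alpha ∧ beta is (alpha_i * beta_j - alpha_j * beta_i). Collecting: alpha ∧ beta = (5) dx ∧ dy + (2) dx ∧ dz + (6) dy ∧ dz.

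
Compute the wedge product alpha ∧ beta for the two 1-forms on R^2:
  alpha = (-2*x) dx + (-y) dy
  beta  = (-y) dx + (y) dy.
alpha ∧ beta = (-y*(2*x + y)) dx ∧ dy

Distribute the wedge, using dx_i ∧ dx_j = -dx_j ∧ dx_i and dx_i ∧ dx_i = 0. For each pair (i, j) with i < j, the coefficient of dx_i ∧ dx_j in alpha ∧ beta is (alpha_i * beta_j - alpha_j * beta_i). Collecting: alpha ∧ beta = (-y*(2*x + y)) dx ∧ dy.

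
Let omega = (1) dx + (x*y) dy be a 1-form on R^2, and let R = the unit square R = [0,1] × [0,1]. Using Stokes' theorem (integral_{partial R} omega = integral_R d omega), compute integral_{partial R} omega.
integral_(partial R) omega = 1/2

Stokes: integral_partial_R omega = integral_R d omega with d omega = (∂Q/∂x - ∂P/∂y) dx ∧ dy.
  ∂Q/∂x = y
  ∂P/∂y = 0
  integrand = ∂Q/∂x - ∂P/∂y = y.
Integrating over R: integral_0^1 integral_0^1 (y) dx dy = 1/2.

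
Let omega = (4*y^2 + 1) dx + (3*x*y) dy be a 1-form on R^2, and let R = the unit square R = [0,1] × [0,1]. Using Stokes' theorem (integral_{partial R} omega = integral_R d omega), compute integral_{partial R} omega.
integral_(partial R) omega = -5/2

Stokes: integral_partial_R omega = integral_R d omega with d omega = (∂Q/∂x - ∂P/∂y) dx ∧ dy.
  ∂Q/∂x = 3*y
  ∂P/∂y = 8*y
  integrand = ∂Q/∂x - ∂P/∂y = -5*y.
Integrating over R: integral_0^1 integral_0^1 (-5*y) dx dy = -5/2.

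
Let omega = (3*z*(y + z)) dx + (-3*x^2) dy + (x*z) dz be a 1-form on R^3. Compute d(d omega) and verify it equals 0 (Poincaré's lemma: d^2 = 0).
d(d omega) = 0

Step 1: d omega = sum_{i<j} (∂f_j/∂x_i - ∂f_i/∂x_j) dx_i ∧ dx_j:
  coeff of dx ∧ dy: -6*x - 3*z
  coeff of dx ∧ dz: -3*y - 5*z
  coeff of dy ∧ dz: 0
Step 2: Apply d again to each 2-form coefficient. The only possible 3-form in R^3 is dx ∧ dy ∧ dz, with coefficient
  ∂(coeff of dy∧dz)/∂x - ∂(coeff of dx∧dz)/∂y + ∂(coeff of dx∧dy)/∂z
  = ∂/∂x (0) - ∂/∂y (-3*y - 5*z) + ∂/∂z (-6*x - 3*z).
Each of these terms simplifies to sums of mixed partials that cancel in pairs. The result is 0 (by equality of mixed partials for smooth functions — Schwarz / Clairaut).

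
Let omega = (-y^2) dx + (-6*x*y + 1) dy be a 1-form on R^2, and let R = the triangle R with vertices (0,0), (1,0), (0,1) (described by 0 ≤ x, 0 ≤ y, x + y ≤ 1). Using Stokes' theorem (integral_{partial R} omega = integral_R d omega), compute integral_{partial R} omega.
integral_(partial R) omega = -2/3

Stokes: integral_partial_R omega = integral_R d omega with d omega = (∂Q/∂x - ∂P/∂y) dx ∧ dy.
  ∂Q/∂x = -6*y
  ∂P/∂y = -2*y
  integrand = ∂Q/∂x - ∂P/∂y = -4*y.
Integrating over R: integral_0^1 integral_0^{1-x} (-4*y) dy dx = -2/3.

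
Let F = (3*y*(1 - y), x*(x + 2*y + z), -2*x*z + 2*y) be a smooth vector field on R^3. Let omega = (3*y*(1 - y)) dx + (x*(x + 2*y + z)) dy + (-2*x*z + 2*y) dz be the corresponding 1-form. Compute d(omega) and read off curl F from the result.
d(omega) = (2 - x) dy ∧ dz + (2*z) dz ∧ dx + (2*x + 8*y + z - 3) dx ∧ dy; curl F = (2 - x, 2*z, 2*x + 8*y + z - 3)

d omega = sum_{i<j} (∂f_j/∂x_i - ∂f_i/∂x_j) dx_i ∧ dx_j. Under the identification (dy ∧ dz, dz ∧ dx, dx ∧ dy) ↔ (e_x, e_y, e_z), the coefficients are exactly the components of curl F. Compute:
  ∂R/∂y - ∂Q/∂z = (2) - (x) = 2 - x
  ∂P/∂z - ∂R/∂x = (0) - (-2*z) = 2*z
  ∂Q/∂x - ∂P/∂y = (2*x + 2*y + z) - (3 - 6*y) = 2*x + 8*y + z - 3.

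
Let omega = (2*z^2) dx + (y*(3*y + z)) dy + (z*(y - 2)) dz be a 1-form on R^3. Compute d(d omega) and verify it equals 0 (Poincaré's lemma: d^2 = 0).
d(d omega) = 0

Step 1: d omega = sum_{i<j} (∂f_j/∂x_i - ∂f_i/∂x_j) dx_i ∧ dx_j:
  coeff of dx ∧ dy: 0
  coeff of dx ∧ dz: -4*z
  coeff of dy ∧ dz: -y + z
Step 2: Apply d again to each 2-form coefficient. The only possible 3-form in R^3 is dx ∧ dy ∧ dz, with coefficient
  ∂(coeff of dy∧dz)/∂x - ∂(coeff of dx∧dz)/∂y + ∂(coeff of dx∧dy)/∂z
  = ∂/∂x (-y + z) - ∂/∂y (-4*z) + ∂/∂z (0).
Each of these terms simplifies to sums of mixed partials that cancel in pairs. The result is 0 (by equality of mixed partials for smooth functions — Schwarz / Clairaut).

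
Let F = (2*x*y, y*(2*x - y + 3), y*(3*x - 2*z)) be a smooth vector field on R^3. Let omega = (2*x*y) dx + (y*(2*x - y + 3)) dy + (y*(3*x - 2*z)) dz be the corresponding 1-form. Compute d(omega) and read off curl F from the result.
d(omega) = (3*x - 2*z) dy ∧ dz + (-3*y) dz ∧ dx + (-2*x + 2*y) dx ∧ dy; curl F = (3*x - 2*z, -3*y, -2*x + 2*y)

d omega = sum_{i<j} (∂f_j/∂x_i - ∂f_i/∂x_j) dx_i ∧ dx_j. Under the identification (dy ∧ dz, dz ∧ dx, dx ∧ dy) ↔ (e_x, e_y, e_z), the coefficients are exactly the components of curl F. Compute:
  ∂R/∂y - ∂Q/∂z = (3*x - 2*z) - (0) = 3*x - 2*z
  ∂P/∂z - ∂R/∂x = (0) - (3*y) = -3*y
  ∂Q/∂x - ∂P/∂y = (2*y) - (2*x) = -2*x + 2*y.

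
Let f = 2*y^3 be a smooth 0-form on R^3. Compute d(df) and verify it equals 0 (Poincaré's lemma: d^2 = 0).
d(df) = 0

Step 1: df = sum_i (∂f/∂x_i) dx_i = (0) dx + (6*y^2) dy + (0) dz.
Step 2: Apply d again. Using the 1-form formula, the coefficient of dx ∧ dy in d(df) is ∂^2 f/∂x ∂y - ∂^2 f/∂y ∂x = (0) - (0) = 0 (equality of mixed partials for smooth f).
Similarly for dx ∧ dz and dy ∧ dz — all coefficients vanish. So d(df) = 0.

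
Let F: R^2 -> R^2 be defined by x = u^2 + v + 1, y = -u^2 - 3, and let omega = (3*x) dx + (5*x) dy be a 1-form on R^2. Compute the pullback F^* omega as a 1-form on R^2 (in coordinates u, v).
F^* omega = (4*u*(-u^2 - v - 1)) du + (3*u^2 + 3*v + 3) dv

Using F^*(f dg) = (f ∘ F) d(g ∘ F), substitute each coordinate x_i by F_i(u, v) in f_i, and replace dx_i by d F_i = (∂F_i/∂u) du + (∂F_i/∂v) dv.
  For the x component: f_1(F) = 3*u^2 + 3*v + 3; d F_1 = (2*u) du + (1) dv
  For the y component: f_2(F) = 5*u^2 + 5*v + 5; d F_2 = (-2*u) du + (0) dv
Combining and collecting du, dv coefficients:
  coeff of du: 4*u*(-u^2 - v - 1)
  coeff of dv: 3*u^2 + 3*v + 3
F^* omega = (4*u*(-u^2 - v - 1)) du + (3*u^2 + 3*v + 3) dv.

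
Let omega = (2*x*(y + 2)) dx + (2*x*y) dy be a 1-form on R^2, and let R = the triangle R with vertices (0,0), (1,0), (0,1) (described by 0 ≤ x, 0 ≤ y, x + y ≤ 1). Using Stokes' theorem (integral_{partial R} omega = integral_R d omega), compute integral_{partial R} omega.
integral_(partial R) omega = 0

Stokes: integral_partial_R omega = integral_R d omega with d omega = (∂Q/∂x - ∂P/∂y) dx ∧ dy.
  ∂Q/∂x = 2*y
  ∂P/∂y = 2*x
  integrand = ∂Q/∂x - ∂P/∂y = -2*x + 2*y.
Integrating over R: integral_0^1 integral_0^{1-x} (-2*x + 2*y) dy dx = 0.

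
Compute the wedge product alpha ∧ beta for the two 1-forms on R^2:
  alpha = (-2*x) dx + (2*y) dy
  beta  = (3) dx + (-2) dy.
alpha ∧ beta = (4*x - 6*y) dx ∧ dy

Distribute the wedge, using dx_i ∧ dx_j = -dx_j ∧ dx_i and dx_i ∧ dx_i = 0. For each pair (i, j) with i < j, the coefficient of dx_i ∧ dx_j in alpha ∧ beta is (alpha_i * beta_j - alpha_j * beta_i). Collecting: alpha ∧ beta = (4*x - 6*y) dx ∧ dy.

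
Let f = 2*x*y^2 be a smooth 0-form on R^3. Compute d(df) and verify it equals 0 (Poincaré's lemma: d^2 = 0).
d(df) = 0

Step 1: df = sum_i (∂f/∂x_i) dx_i = (2*y^2) dx + (4*x*y) dy + (0) dz.
Step 2: Apply d again. Using the 1-form formula, the coefficient of dx ∧ dy in d(df) is ∂^2 f/∂x ∂y - ∂^2 f/∂y ∂x = (4*y) - (4*y) = 0 (equality of mixed partials for smooth f).
Similarly for dx ∧ dz and dy ∧ dz — all coefficients vanish. So d(df) = 0.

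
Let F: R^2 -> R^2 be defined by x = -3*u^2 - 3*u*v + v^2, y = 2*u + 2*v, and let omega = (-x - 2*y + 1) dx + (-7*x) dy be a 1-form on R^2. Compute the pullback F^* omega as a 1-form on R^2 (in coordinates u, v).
F^* omega = (-18*u^3 - 27*u^2*v + 66*u^2 - 3*u*v^2 + 78*u*v - 6*u + 3*v^3 - 2*v^2 - 3*v) du + (-9*u^3 - 3*u^2*v + 54*u^2 + 9*u*v^2 + 46*u*v - 3*u - 2*v^3 - 22*v^2 + 2*v) dv

Using F^*(f dg) = (f ∘ F) d(g ∘ F), substitute each coordinate x_i by F_i(u, v) in f_i, and replace dx_i by d F_i = (∂F_i/∂u) du + (∂F_i/∂v) dv.
  For the x component: f_1(F) = 3*u^2 + 3*u*v - 4*u - v^2 - 4*v + 1; d F_1 = (-6*u - 3*v) du + (-3*u + 2*v) dv
  For the y component: f_2(F) = 21*u^2 + 21*u*v - 7*v^2; d F_2 = (2) du + (2) dv
Combining and collecting du, dv coefficients:
  coeff of du: -18*u^3 - 27*u^2*v + 66*u^2 - 3*u*v^2 + 78*u*v - 6*u + 3*v^3 - 2*v^2 - 3*v
  coeff of dv: -9*u^3 - 3*u^2*v + 54*u^2 + 9*u*v^2 + 46*u*v - 3*u - 2*v^3 - 22*v^2 + 2*v
F^* omega = (-18*u^3 - 27*u^2*v + 66*u^2 - 3*u*v^2 + 78*u*v - 6*u + 3*v^3 - 2*v^2 - 3*v) du + (-9*u^3 - 3*u^2*v + 54*u^2 + 9*u*v^2 + 46*u*v - 3*u - 2*v^3 - 22*v^2 + 2*v) dv.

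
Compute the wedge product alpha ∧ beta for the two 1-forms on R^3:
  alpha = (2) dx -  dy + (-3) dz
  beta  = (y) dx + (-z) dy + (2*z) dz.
alpha ∧ beta = (y - 2*z) dx ∧ dy + (3*y + 4*z) dx ∧ dz + (-5*z) dy ∧ dz

Distribute the wedge, using dx_i ∧ dx_j = -dx_j ∧ dx_i and dx_i ∧ dx_i = 0. For each pair (i, j) with i < j, the coefficient of dx_i ∧ dx_j in alpha ∧ beta is (alpha_i * beta_j - alpha_j * beta_i). Collecting: alpha ∧ beta = (y - 2*z) dx ∧ dy + (3*y + 4*z) dx ∧ dz + (-5*z) dy ∧ dz.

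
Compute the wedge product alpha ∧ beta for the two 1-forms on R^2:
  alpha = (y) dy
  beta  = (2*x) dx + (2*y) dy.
alpha ∧ beta = (-2*x*y) dx ∧ dy

Distribute the wedge, using dx_i ∧ dx_j = -dx_j ∧ dx_i and dx_i ∧ dx_i = 0. For each pair (i, j) with i < j, the coefficient of dx_i ∧ dx_j in alpha ∧ beta is (alpha_i * beta_j - alpha_j * beta_i). Collecting: alpha ∧ beta = (-2*x*y) dx ∧ dy.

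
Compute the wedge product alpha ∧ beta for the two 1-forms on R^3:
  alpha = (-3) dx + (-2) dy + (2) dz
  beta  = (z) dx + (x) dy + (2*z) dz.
alpha ∧ beta = (-3*x + 2*z) dx ∧ dy + (-8*z) dx ∧ dz + (-2*x - 4*z) dy ∧ dz

Distribute the wedge, using dx_i ∧ dx_j = -dx_j ∧ dx_i and dx_i ∧ dx_i = 0. For each pair (i, j) with i < j, the coefficient of dx_i ∧ dx_j in alpha ∧ beta is (alpha_i * beta_j - alpha_j * beta_i). Collecting: alpha ∧ beta = (-3*x + 2*z) dx ∧ dy + (-8*z) dx ∧ dz + (-2*x - 4*z) dy ∧ dz.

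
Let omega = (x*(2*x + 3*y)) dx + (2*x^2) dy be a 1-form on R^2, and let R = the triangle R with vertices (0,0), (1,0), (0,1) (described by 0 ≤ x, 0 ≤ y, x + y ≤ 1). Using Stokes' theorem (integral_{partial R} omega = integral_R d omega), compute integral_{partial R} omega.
integral_(partial R) omega = 1/6

Stokes: integral_partial_R omega = integral_R d omega with d omega = (∂Q/∂x - ∂P/∂y) dx ∧ dy.
  ∂Q/∂x = 4*x
  ∂P/∂y = 3*x
  integrand = ∂Q/∂x - ∂P/∂y = x.
Integrating over R: integral_0^1 integral_0^{1-x} (x) dy dx = 1/6.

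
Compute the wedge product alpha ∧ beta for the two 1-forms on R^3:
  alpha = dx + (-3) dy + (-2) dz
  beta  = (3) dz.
alpha ∧ beta = (3) dx ∧ dz + (-9) dy ∧ dz

Distribute the wedge, using dx_i ∧ dx_j = -dx_j ∧ dx_i and dx_i ∧ dx_i = 0. For each pair (i, j) with i < j, the coefficient of dx_i ∧ dx_j in alpha ∧ beta is (alpha_i * beta_j - alpha_j * beta_i). Collecting: alpha ∧ beta = (3) dx ∧ dz + (-9) dy ∧ dz.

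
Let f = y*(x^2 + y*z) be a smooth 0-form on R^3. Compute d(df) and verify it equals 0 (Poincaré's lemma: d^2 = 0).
d(df) = 0

Step 1: df = sum_i (∂f/∂x_i) dx_i = (2*x*y) dx + (x^2 + 2*y*z) dy + (y^2) dz.
Step 2: Apply d again. Using the 1-form formula, the coefficient of dx ∧ dy in d(df) is ∂^2 f/∂x ∂y - ∂^2 f/∂y ∂x = (2*x) - (2*x) = 0 (equality of mixed partials for smooth f).
Similarly for dx ∧ dz and dy ∧ dz — all coefficients vanish. So d(df) = 0.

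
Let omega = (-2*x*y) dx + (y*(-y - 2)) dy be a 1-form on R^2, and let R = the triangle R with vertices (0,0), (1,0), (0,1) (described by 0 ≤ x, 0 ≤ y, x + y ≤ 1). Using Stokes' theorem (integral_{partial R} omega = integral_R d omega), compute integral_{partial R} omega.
integral_(partial R) omega = 1/3

Stokes: integral_partial_R omega = integral_R d omega with d omega = (∂Q/∂x - ∂P/∂y) dx ∧ dy.
  ∂Q/∂x = 0
  ∂P/∂y = -2*x
  integrand = ∂Q/∂x - ∂P/∂y = 2*x.
Integrating over R: integral_0^1 integral_0^{1-x} (2*x) dy dx = 1/3.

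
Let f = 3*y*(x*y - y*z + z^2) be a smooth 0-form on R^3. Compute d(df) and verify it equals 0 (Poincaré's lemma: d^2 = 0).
d(df) = 0

Step 1: df = sum_i (∂f/∂x_i) dx_i = (3*y^2) dx + (6*x*y - 6*y*z + 3*z^2) dy + (3*y*(-y + 2*z)) dz.
Step 2: Apply d again. Using the 1-form formula, the coefficient of dx ∧ dy in d(df) is ∂^2 f/∂x ∂y - ∂^2 f/∂y ∂x = (6*y) - (6*y) = 0 (equality of mixed partials for smooth f).
Similarly for dx ∧ dz and dy ∧ dz — all coefficients vanish. So d(df) = 0.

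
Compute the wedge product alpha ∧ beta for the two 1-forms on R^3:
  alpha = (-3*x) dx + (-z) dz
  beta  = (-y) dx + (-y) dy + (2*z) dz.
alpha ∧ beta = (3*x*y) dx ∧ dy + (-z*(6*x + y)) dx ∧ dz + (-y*z) dy ∧ dz

Distribute the wedge, using dx_i ∧ dx_j = -dx_j ∧ dx_i and dx_i ∧ dx_i = 0. For each pair (i, j) with i < j, the coefficient of dx_i ∧ dx_j in alpha ∧ beta is (alpha_i * beta_j - alpha_j * beta_i). Collecting: alpha ∧ beta = (3*x*y) dx ∧ dy + (-z*(6*x + y)) dx ∧ dz + (-y*z) dy ∧ dz.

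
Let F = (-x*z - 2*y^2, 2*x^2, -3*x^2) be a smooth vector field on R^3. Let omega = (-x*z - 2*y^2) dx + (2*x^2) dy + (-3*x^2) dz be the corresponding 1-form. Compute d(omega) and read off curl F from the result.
d(omega) = (0) dy ∧ dz + (5*x) dz ∧ dx + (4*x + 4*y) dx ∧ dy; curl F = (0, 5*x, 4*x + 4*y)

d omega = sum_{i<j} (∂f_j/∂x_i - ∂f_i/∂x_j) dx_i ∧ dx_j. Under the identification (dy ∧ dz, dz ∧ dx, dx ∧ dy) ↔ (e_x, e_y, e_z), the coefficients are exactly the components of curl F. Compute:
  ∂R/∂y - ∂Q/∂z = (0) - (0) = 0
  ∂P/∂z - ∂R/∂x = (-x) - (-6*x) = 5*x
  ∂Q/∂x - ∂P/∂y = (4*x) - (-4*y) = 4*x + 4*y.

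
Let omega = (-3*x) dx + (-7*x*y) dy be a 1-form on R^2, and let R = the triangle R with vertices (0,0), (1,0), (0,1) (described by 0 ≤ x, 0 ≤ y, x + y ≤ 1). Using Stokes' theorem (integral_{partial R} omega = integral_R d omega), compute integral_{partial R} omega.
integral_(partial R) omega = -7/6

Stokes: integral_partial_R omega = integral_R d omega with d omega = (∂Q/∂x - ∂P/∂y) dx ∧ dy.
  ∂Q/∂x = -7*y
  ∂P/∂y = 0
  integrand = ∂Q/∂x - ∂P/∂y = -7*y.
Integrating over R: integral_0^1 integral_0^{1-x} (-7*y) dy dx = -7/6.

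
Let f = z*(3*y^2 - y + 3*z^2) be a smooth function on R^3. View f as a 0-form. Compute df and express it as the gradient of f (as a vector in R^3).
df = (0) dx + (z*(6*y - 1)) dy + (3*y^2 - y + 9*z^2) dz; grad f = (0, z*(6*y - 1), 3*y^2 - y + 9*z^2)

For a 0-form f, d f = (∂f/∂x) dx + (∂f/∂y) dy + (∂f/∂z) dz. The components of the vector representation are exactly the entries of grad f in Cartesian coordinates:
  ∂f/∂x = 0
  ∂f/∂y = z*(6*y - 1)
  ∂f/∂z = 3*y^2 - y + 9*z^2.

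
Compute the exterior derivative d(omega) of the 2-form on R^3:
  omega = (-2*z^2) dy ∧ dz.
d(omega) = 0

For a 2-form omega = sum_{i<j} g_{ij} dx_i ∧ dx_j, the exterior derivative is
  d(omega) = sum_{i<j} d(g_{ij}) ∧ dx_i ∧ dx_j = sum_{i<j, k} (∂g_{ij}/∂x_k) dx_k ∧ dx_i ∧ dx_j.
Expand each term, using dx_k ∧ dx_i ∧ dx_j = sgn(permutation) dx_{(a)} ∧ dx_{(b)} ∧ dx_{(c)} with (a < b < c) sorted:

Collecting like 3-forms: d(omega) = 0.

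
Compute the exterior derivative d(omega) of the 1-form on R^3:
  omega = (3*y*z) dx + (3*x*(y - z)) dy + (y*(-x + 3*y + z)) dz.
d(omega) = (3*y - 6*z) dx ∧ dy + (-4*y) dx ∧ dz + (2*x + 6*y + z) dy ∧ dz

For a 1-form omega = sum_i f_i dx_i, the exterior derivative is
  d(omega) = sum_{i < j} (∂f_j/∂x_i - ∂f_i/∂x_j) dx_i ∧ dx_j.
  coefficient of dx ∧ dy: ∂f_2/∂x - ∂f_1/∂y = ∂(3*x*(y - z))/∂x - ∂(3*y*z)/∂y = 3*y - 6*z
  coefficient of dx ∧ dz: ∂f_3/∂x - ∂f_1/∂z = ∂(y*(-x + 3*y + z))/∂x - ∂(3*y*z)/∂z = -4*y
  coefficient of dy ∧ dz: ∂f_3/∂y - ∂f_2/∂z = ∂(y*(-x + 3*y + z))/∂y - ∂(3*x*(y - z))/∂z = 2*x + 6*y + z
Assembling: d(omega) = (3*y - 6*z) dx ∧ dy + (-4*y) dx ∧ dz + (2*x + 6*y + z) dy ∧ dz.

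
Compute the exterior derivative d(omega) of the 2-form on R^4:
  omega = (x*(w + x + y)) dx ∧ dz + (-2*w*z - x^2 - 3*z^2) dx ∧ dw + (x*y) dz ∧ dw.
d(omega) = (-x) dx ∧ dy ∧ dz + (2*w + x + y + 6*z) dx ∧ dz ∧ dw + (x) dy ∧ dz ∧ dw

For a 2-form omega = sum_{i<j} g_{ij} dx_i ∧ dx_j, the exterior derivative is
  d(omega) = sum_{i<j} d(g_{ij}) ∧ dx_i ∧ dx_j = sum_{i<j, k} (∂g_{ij}/∂x_k) dx_k ∧ dx_i ∧ dx_j.
Expand each term, using dx_k ∧ dx_i ∧ dx_j = sgn(permutation) dx_{(a)} ∧ dx_{(b)} ∧ dx_{(c)} with (a < b < c) sorted:
  d(x*(w + x + y)) includes (∂/∂y)(x*(w + x + y)) dy = (x) dy, which multiplied by dx ∧ dz gives (-x) dx ∧ dy ∧ dz
  d(x*(w + x + y)) includes (∂/∂w)(x*(w + x + y)) dw = (x) dw, which multiplied by dx ∧ dz gives (x) dx ∧ dz ∧ dw
  d(-2*w*z - x^2 - 3*z^2) includes (∂/∂z)(-2*w*z - x^2 - 3*z^2) dz = (-2*w - 6*z) dz, which multiplied by dx ∧ dw gives (2*w + 6*z) dx ∧ dz ∧ dw
  d(x*y) includes (∂/∂x)(x*y) dx = (y) dx, which multiplied by dz ∧ dw gives (y) dx ∧ dz ∧ dw
  d(x*y) includes (∂/∂y)(x*y) dy = (x) dy, which multiplied by dz ∧ dw gives (x) dy ∧ dz ∧ dw
Collecting like 3-forms: d(omega) = (-x) dx ∧ dy ∧ dz + (2*w + x + y + 6*z) dx ∧ dz ∧ dw + (x) dy ∧ dz ∧ dw.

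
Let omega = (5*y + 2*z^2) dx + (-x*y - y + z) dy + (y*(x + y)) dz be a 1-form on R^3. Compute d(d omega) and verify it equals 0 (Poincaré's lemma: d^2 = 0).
d(d omega) = 0

Step 1: d omega = sum_{i<j} (∂f_j/∂x_i - ∂f_i/∂x_j) dx_i ∧ dx_j:
  coeff of dx ∧ dy: -y - 5
  coeff of dx ∧ dz: y - 4*z
  coeff of dy ∧ dz: x + 2*y - 1
Step 2: Apply d again to each 2-form coefficient. The only possible 3-form in R^3 is dx ∧ dy ∧ dz, with coefficient
  ∂(coeff of dy∧dz)/∂x - ∂(coeff of dx∧dz)/∂y + ∂(coeff of dx∧dy)/∂z
  = ∂/∂x (x + 2*y - 1) - ∂/∂y (y - 4*z) + ∂/∂z (-y - 5).
Each of these terms simplifies to sums of mixed partials that cancel in pairs. The result is 0 (by equality of mixed partials for smooth functions — Schwarz / Clairaut).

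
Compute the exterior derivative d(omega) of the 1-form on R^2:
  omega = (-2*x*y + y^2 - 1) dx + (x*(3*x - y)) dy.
d(omega) = (8*x - 3*y) dx ∧ dy

For a 1-form omega = sum_i f_i dx_i, the exterior derivative is
  d(omega) = sum_{i < j} (∂f_j/∂x_i - ∂f_i/∂x_j) dx_i ∧ dx_j.
  coefficient of dx ∧ dy: ∂f_2/∂x - ∂f_1/∂y = ∂(x*(3*x - y))/∂x - ∂(-2*x*y + y^2 - 1)/∂y = 8*x - 3*y
Assembling: d(omega) = (8*x - 3*y) dx ∧ dy.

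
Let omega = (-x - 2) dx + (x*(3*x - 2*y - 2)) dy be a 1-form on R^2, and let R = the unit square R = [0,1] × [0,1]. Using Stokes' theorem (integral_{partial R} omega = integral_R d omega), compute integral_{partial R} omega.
integral_(partial R) omega = 0

Stokes: integral_partial_R omega = integral_R d omega with d omega = (∂Q/∂x - ∂P/∂y) dx ∧ dy.
  ∂Q/∂x = 6*x - 2*y - 2
  ∂P/∂y = 0
  integrand = ∂Q/∂x - ∂P/∂y = 6*x - 2*y - 2.
Integrating over R: integral_0^1 integral_0^1 (6*x - 2*y - 2) dx dy = 0.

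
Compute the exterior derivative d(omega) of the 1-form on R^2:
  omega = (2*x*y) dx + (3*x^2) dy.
d(omega) = (4*x) dx ∧ dy

For a 1-form omega = sum_i f_i dx_i, the exterior derivative is
  d(omega) = sum_{i < j} (∂f_j/∂x_i - ∂f_i/∂x_j) dx_i ∧ dx_j.
  coefficient of dx ∧ dy: ∂f_2/∂x - ∂f_1/∂y = ∂(3*x^2)/∂x - ∂(2*x*y)/∂y = 4*x
Assembling: d(omega) = (4*x) dx ∧ dy.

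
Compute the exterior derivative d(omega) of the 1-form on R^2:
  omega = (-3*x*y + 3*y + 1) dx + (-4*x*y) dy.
d(omega) = (3*x - 4*y - 3) dx ∧ dy

For a 1-form omega = sum_i f_i dx_i, the exterior derivative is
  d(omega) = sum_{i < j} (∂f_j/∂x_i - ∂f_i/∂x_j) dx_i ∧ dx_j.
  coefficient of dx ∧ dy: ∂f_2/∂x - ∂f_1/∂y = ∂(-4*x*y)/∂x - ∂(-3*x*y + 3*y + 1)/∂y = 3*x - 4*y - 3
Assembling: d(omega) = (3*x - 4*y - 3) dx ∧ dy.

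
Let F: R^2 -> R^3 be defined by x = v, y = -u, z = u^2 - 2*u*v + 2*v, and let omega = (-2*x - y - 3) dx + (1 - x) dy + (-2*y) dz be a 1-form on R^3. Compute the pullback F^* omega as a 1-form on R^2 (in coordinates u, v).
F^* omega = (4*u^2 - 4*u*v + v - 1) du + (-4*u^2 + 5*u - 2*v - 3) dv

Using F^*(f dg) = (f ∘ F) d(g ∘ F), substitute each coordinate x_i by F_i(u, v) in f_i, and replace dx_i by d F_i = (∂F_i/∂u) du + (∂F_i/∂v) dv.
  For the x component: f_1(F) = u - 2*v - 3; d F_1 = (0) du + (1) dv
  For the y component: f_2(F) = 1 - v; d F_2 = (-1) du + (0) dv
  For the z component: f_3(F) = 2*u; d F_3 = (2*u - 2*v) du + (2 - 2*u) dv
Combining and collecting du, dv coefficients:
  coeff of du: 4*u^2 - 4*u*v + v - 1
  coeff of dv: -4*u^2 + 5*u - 2*v - 3
F^* omega = (4*u^2 - 4*u*v + v - 1) du + (-4*u^2 + 5*u - 2*v - 3) dv.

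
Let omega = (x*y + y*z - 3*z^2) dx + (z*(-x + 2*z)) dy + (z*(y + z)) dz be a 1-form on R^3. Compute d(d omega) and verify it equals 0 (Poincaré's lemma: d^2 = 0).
d(d omega) = 0

Step 1: d omega = sum_{i<j} (∂f_j/∂x_i - ∂f_i/∂x_j) dx_i ∧ dx_j:
  coeff of dx ∧ dy: -x - 2*z
  coeff of dx ∧ dz: -y + 6*z
  coeff of dy ∧ dz: x - 3*z
Step 2: Apply d again to each 2-form coefficient. The only possible 3-form in R^3 is dx ∧ dy ∧ dz, with coefficient
  ∂(coeff of dy∧dz)/∂x - ∂(coeff of dx∧dz)/∂y + ∂(coeff of dx∧dy)/∂z
  = ∂/∂x (x - 3*z) - ∂/∂y (-y + 6*z) + ∂/∂z (-x - 2*z).
Each of these terms simplifies to sums of mixed partials that cancel in pairs. The result is 0 (by equality of mixed partials for smooth functions — Schwarz / Clairaut).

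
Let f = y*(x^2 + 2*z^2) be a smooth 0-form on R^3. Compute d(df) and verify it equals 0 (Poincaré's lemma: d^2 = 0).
d(df) = 0

Step 1: df = sum_i (∂f/∂x_i) dx_i = (2*x*y) dx + (x^2 + 2*z^2) dy + (4*y*z) dz.
Step 2: Apply d again. Using the 1-form formula, the coefficient of dx ∧ dy in d(df) is ∂^2 f/∂x ∂y - ∂^2 f/∂y ∂x = (2*x) - (2*x) = 0 (equality of mixed partials for smooth f).
Similarly for dx ∧ dz and dy ∧ dz — all coefficients vanish. So d(df) = 0.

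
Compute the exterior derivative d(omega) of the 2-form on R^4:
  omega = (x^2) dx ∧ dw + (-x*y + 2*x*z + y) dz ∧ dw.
d(omega) = (-y + 2*z) dx ∧ dz ∧ dw + (1 - x) dy ∧ dz ∧ dw

For a 2-form omega = sum_{i<j} g_{ij} dx_i ∧ dx_j, the exterior derivative is
  d(omega) = sum_{i<j} d(g_{ij}) ∧ dx_i ∧ dx_j = sum_{i<j, k} (∂g_{ij}/∂x_k) dx_k ∧ dx_i ∧ dx_j.
Expand each term, using dx_k ∧ dx_i ∧ dx_j = sgn(permutation) dx_{(a)} ∧ dx_{(b)} ∧ dx_{(c)} with (a < b < c) sorted:
  d(-x*y + 2*x*z + y) includes (∂/∂x)(-x*y + 2*x*z + y) dx = (-y + 2*z) dx, which multiplied by dz ∧ dw gives (-y + 2*z) dx ∧ dz ∧ dw
  d(-x*y + 2*x*z + y) includes (∂/∂y)(-x*y + 2*x*z + y) dy = (1 - x) dy, which multiplied by dz ∧ dw gives (1 - x) dy ∧ dz ∧ dw
Collecting like 3-forms: d(omega) = (-y + 2*z) dx ∧ dz ∧ dw + (1 - x) dy ∧ dz ∧ dw.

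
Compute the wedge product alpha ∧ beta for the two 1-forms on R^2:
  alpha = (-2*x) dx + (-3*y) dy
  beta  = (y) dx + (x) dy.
alpha ∧ beta = (-2*x^2 + 3*y^2) dx ∧ dy

Distribute the wedge, using dx_i ∧ dx_j = -dx_j ∧ dx_i and dx_i ∧ dx_i = 0. For each pair (i, j) with i < j, the coefficient of dx_i ∧ dx_j in alpha ∧ beta is (alpha_i * beta_j - alpha_j * beta_i). Collecting: alpha ∧ beta = (-2*x^2 + 3*y^2) dx ∧ dy.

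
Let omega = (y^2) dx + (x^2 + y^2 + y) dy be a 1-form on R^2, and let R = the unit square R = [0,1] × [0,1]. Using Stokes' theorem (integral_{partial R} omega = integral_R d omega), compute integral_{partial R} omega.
integral_(partial R) omega = 0

Stokes: integral_partial_R omega = integral_R d omega with d omega = (∂Q/∂x - ∂P/∂y) dx ∧ dy.
  ∂Q/∂x = 2*x
  ∂P/∂y = 2*y
  integrand = ∂Q/∂x - ∂P/∂y = 2*x - 2*y.
Integrating over R: integral_0^1 integral_0^1 (2*x - 2*y) dx dy = 0.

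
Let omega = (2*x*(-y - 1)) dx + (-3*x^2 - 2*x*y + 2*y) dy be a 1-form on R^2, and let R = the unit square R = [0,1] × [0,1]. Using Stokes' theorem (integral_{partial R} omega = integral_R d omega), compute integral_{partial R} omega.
integral_(partial R) omega = -3

Stokes: integral_partial_R omega = integral_R d omega with d omega = (∂Q/∂x - ∂P/∂y) dx ∧ dy.
  ∂Q/∂x = -6*x - 2*y
  ∂P/∂y = -2*x
  integrand = ∂Q/∂x - ∂P/∂y = -4*x - 2*y.
Integrating over R: integral_0^1 integral_0^1 (-4*x - 2*y) dx dy = -3.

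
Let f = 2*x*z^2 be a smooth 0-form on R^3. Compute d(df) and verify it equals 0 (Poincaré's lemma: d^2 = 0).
d(df) = 0

Step 1: df = sum_i (∂f/∂x_i) dx_i = (2*z^2) dx + (0) dy + (4*x*z) dz.
Step 2: Apply d again. Using the 1-form formula, the coefficient of dx ∧ dy in d(df) is ∂^2 f/∂x ∂y - ∂^2 f/∂y ∂x = (0) - (0) = 0 (equality of mixed partials for smooth f).
Similarly for dx ∧ dz and dy ∧ dz — all coefficients vanish. So d(df) = 0.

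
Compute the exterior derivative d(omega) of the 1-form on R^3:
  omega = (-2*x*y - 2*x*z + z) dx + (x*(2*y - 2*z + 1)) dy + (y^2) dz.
d(omega) = (2*x + 2*y - 2*z + 1) dx ∧ dy + (2*x - 1) dx ∧ dz + (2*x + 2*y) dy ∧ dz

For a 1-form omega = sum_i f_i dx_i, the exterior derivative is
  d(omega) = sum_{i < j} (∂f_j/∂x_i - ∂f_i/∂x_j) dx_i ∧ dx_j.
  coefficient of dx ∧ dy: ∂f_2/∂x - ∂f_1/∂y = ∂(x*(2*y - 2*z + 1))/∂x - ∂(-2*x*y - 2*x*z + z)/∂y = 2*x + 2*y - 2*z + 1
  coefficient of dx ∧ dz: ∂f_3/∂x - ∂f_1/∂z = ∂(y^2)/∂x - ∂(-2*x*y - 2*x*z + z)/∂z = 2*x - 1
  coefficient of dy ∧ dz: ∂f_3/∂y - ∂f_2/∂z = ∂(y^2)/∂y - ∂(x*(2*y - 2*z + 1))/∂z = 2*x + 2*y
Assembling: d(omega) = (2*x + 2*y - 2*z + 1) dx ∧ dy + (2*x - 1) dx ∧ dz + (2*x + 2*y) dy ∧ dz.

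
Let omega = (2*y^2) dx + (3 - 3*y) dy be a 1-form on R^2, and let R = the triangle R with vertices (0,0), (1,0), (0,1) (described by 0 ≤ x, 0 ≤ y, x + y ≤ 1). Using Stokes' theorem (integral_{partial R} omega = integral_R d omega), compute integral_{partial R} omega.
integral_(partial R) omega = -2/3

Stokes: integral_partial_R omega = integral_R d omega with d omega = (∂Q/∂x - ∂P/∂y) dx ∧ dy.
  ∂Q/∂x = 0
  ∂P/∂y = 4*y
  integrand = ∂Q/∂x - ∂P/∂y = -4*y.
Integrating over R: integral_0^1 integral_0^{1-x} (-4*y) dy dx = -2/3.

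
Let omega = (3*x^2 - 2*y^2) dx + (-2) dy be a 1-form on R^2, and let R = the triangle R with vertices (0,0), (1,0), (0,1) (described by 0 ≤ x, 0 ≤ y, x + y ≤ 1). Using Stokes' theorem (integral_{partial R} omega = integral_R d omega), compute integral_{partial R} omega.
integral_(partial R) omega = 2/3

Stokes: integral_partial_R omega = integral_R d omega with d omega = (∂Q/∂x - ∂P/∂y) dx ∧ dy.
  ∂Q/∂x = 0
  ∂P/∂y = -4*y
  integrand = ∂Q/∂x - ∂P/∂y = 4*y.
Integrating over R: integral_0^1 integral_0^{1-x} (4*y) dy dx = 2/3.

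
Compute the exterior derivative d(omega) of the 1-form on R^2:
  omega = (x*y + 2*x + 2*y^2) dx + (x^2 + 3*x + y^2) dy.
d(omega) = (x - 4*y + 3) dx ∧ dy

For a 1-form omega = sum_i f_i dx_i, the exterior derivative is
  d(omega) = sum_{i < j} (∂f_j/∂x_i - ∂f_i/∂x_j) dx_i ∧ dx_j.
  coefficient of dx ∧ dy: ∂f_2/∂x - ∂f_1/∂y = ∂(x^2 + 3*x + y^2)/∂x - ∂(x*y + 2*x + 2*y^2)/∂y = x - 4*y + 3
Assembling: d(omega) = (x - 4*y + 3) dx ∧ dy.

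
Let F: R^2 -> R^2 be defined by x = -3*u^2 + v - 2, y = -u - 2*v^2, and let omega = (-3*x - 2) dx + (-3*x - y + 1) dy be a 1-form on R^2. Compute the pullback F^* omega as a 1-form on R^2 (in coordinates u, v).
F^* omega = (-54*u^3 - 9*u^2 + 18*u*v - 25*u - 2*v^2 + 3*v - 7) du + (-36*u^2*v + 9*u^2 - 4*u*v - 8*v^3 + 12*v^2 - 31*v + 4) dv

Using F^*(f dg) = (f ∘ F) d(g ∘ F), substitute each coordinate x_i by F_i(u, v) in f_i, and replace dx_i by d F_i = (∂F_i/∂u) du + (∂F_i/∂v) dv.
  For the x component: f_1(F) = 9*u^2 - 3*v + 4; d F_1 = (-6*u) du + (1) dv
  For the y component: f_2(F) = 9*u^2 + u + 2*v^2 - 3*v + 7; d F_2 = (-1) du + (-4*v) dv
Combining and collecting du, dv coefficients:
  coeff of du: -54*u^3 - 9*u^2 + 18*u*v - 25*u - 2*v^2 + 3*v - 7
  coeff of dv: -36*u^2*v + 9*u^2 - 4*u*v - 8*v^3 + 12*v^2 - 31*v + 4
F^* omega = (-54*u^3 - 9*u^2 + 18*u*v - 25*u - 2*v^2 + 3*v - 7) du + (-36*u^2*v + 9*u^2 - 4*u*v - 8*v^3 + 12*v^2 - 31*v + 4) dv.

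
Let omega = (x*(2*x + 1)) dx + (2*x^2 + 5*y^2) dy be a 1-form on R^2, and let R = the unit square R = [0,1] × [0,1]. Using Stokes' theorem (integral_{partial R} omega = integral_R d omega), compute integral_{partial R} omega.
integral_(partial R) omega = 2

Stokes: integral_partial_R omega = integral_R d omega with d omega = (∂Q/∂x - ∂P/∂y) dx ∧ dy.
  ∂Q/∂x = 4*x
  ∂P/∂y = 0
  integrand = ∂Q/∂x - ∂P/∂y = 4*x.
Integrating over R: integral_0^1 integral_0^1 (4*x) dx dy = 2.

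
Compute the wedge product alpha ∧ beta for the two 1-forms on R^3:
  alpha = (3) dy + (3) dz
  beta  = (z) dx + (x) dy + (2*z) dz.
alpha ∧ beta = (-3*z) dx ∧ dy + (-3*x + 6*z) dy ∧ dz + (-3*z) dx ∧ dz

Distribute the wedge, using dx_i ∧ dx_j = -dx_j ∧ dx_i and dx_i ∧ dx_i = 0. For each pair (i, j) with i < j, the coefficient of dx_i ∧ dx_j in alpha ∧ beta is (alpha_i * beta_j - alpha_j * beta_i). Collecting: alpha ∧ beta = (-3*z) dx ∧ dy + (-3*x + 6*z) dy ∧ dz + (-3*z) dx ∧ dz.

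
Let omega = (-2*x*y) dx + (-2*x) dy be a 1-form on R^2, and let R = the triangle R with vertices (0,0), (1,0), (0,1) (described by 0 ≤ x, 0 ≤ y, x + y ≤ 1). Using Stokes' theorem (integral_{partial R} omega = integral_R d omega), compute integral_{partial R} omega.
integral_(partial R) omega = -2/3

Stokes: integral_partial_R omega = integral_R d omega with d omega = (∂Q/∂x - ∂P/∂y) dx ∧ dy.
  ∂Q/∂x = -2
  ∂P/∂y = -2*x
  integrand = ∂Q/∂x - ∂P/∂y = 2*x - 2.
Integrating over R: integral_0^1 integral_0^{1-x} (2*x - 2) dy dx = -2/3.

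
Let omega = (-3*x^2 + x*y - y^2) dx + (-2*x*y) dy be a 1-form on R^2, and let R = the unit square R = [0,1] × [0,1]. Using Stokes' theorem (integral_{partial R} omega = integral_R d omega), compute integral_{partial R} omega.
integral_(partial R) omega = -1/2

Stokes: integral_partial_R omega = integral_R d omega with d omega = (∂Q/∂x - ∂P/∂y) dx ∧ dy.
  ∂Q/∂x = -2*y
  ∂P/∂y = x - 2*y
  integrand = ∂Q/∂x - ∂P/∂y = -x.
Integrating over R: integral_0^1 integral_0^1 (-x) dx dy = -1/2.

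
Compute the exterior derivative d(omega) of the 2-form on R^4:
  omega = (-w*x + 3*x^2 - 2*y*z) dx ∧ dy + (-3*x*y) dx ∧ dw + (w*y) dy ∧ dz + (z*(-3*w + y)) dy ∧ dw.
d(omega) = (-2*y) dx ∧ dy ∧ dz + (2*x) dx ∧ dy ∧ dw + (3*w) dy ∧ dz ∧ dw

For a 2-form omega = sum_{i<j} g_{ij} dx_i ∧ dx_j, the exterior derivative is
  d(omega) = sum_{i<j} d(g_{ij}) ∧ dx_i ∧ dx_j = sum_{i<j, k} (∂g_{ij}/∂x_k) dx_k ∧ dx_i ∧ dx_j.
Expand each term, using dx_k ∧ dx_i ∧ dx_j = sgn(permutation) dx_{(a)} ∧ dx_{(b)} ∧ dx_{(c)} with (a < b < c) sorted:
  d(-w*x + 3*x^2 - 2*y*z) includes (∂/∂z)(-w*x + 3*x^2 - 2*y*z) dz = (-2*y) dz, which multiplied by dx ∧ dy gives (-2*y) dx ∧ dy ∧ dz
  d(-w*x + 3*x^2 - 2*y*z) includes (∂/∂w)(-w*x + 3*x^2 - 2*y*z) dw = (-x) dw, which multiplied by dx ∧ dy gives (-x) dx ∧ dy ∧ dw
  d(-3*x*y) includes (∂/∂y)(-3*x*y) dy = (-3*x) dy, which multiplied by dx ∧ dw gives (3*x) dx ∧ dy ∧ dw
  d(w*y) includes (∂/∂w)(w*y) dw = (y) dw, which multiplied by dy ∧ dz gives (y) dy ∧ dz ∧ dw
  d(z*(-3*w + y)) includes (∂/∂z)(z*(-3*w + y)) dz = (-3*w + y) dz, which multiplied by dy ∧ dw gives (3*w - y) dy ∧ dz ∧ dw
Collecting like 3-forms: d(omega) = (-2*y) dx ∧ dy ∧ dz + (2*x) dx ∧ dy ∧ dw + (3*w) dy ∧ dz ∧ dw.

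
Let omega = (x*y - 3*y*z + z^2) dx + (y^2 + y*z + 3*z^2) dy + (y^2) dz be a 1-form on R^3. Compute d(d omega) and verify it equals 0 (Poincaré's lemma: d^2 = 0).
d(d omega) = 0

Step 1: d omega = sum_{i<j} (∂f_j/∂x_i - ∂f_i/∂x_j) dx_i ∧ dx_j:
  coeff of dx ∧ dy: -x + 3*z
  coeff of dx ∧ dz: 3*y - 2*z
  coeff of dy ∧ dz: y - 6*z
Step 2: Apply d again to each 2-form coefficient. The only possible 3-form in R^3 is dx ∧ dy ∧ dz, with coefficient
  ∂(coeff of dy∧dz)/∂x - ∂(coeff of dx∧dz)/∂y + ∂(coeff of dx∧dy)/∂z
  = ∂/∂x (y - 6*z) - ∂/∂y (3*y - 2*z) + ∂/∂z (-x + 3*z).
Each of these terms simplifies to sums of mixed partials that cancel in pairs. The result is 0 (by equality of mixed partials for smooth functions — Schwarz / Clairaut).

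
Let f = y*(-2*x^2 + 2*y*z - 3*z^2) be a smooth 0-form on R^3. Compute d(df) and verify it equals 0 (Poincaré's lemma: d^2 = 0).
d(df) = 0

Step 1: df = sum_i (∂f/∂x_i) dx_i = (-4*x*y) dx + (-2*x^2 + 4*y*z - 3*z^2) dy + (2*y*(y - 3*z)) dz.
Step 2: Apply d again. Using the 1-form formula, the coefficient of dx ∧ dy in d(df) is ∂^2 f/∂x ∂y - ∂^2 f/∂y ∂x = (-4*x) - (-4*x) = 0 (equality of mixed partials for smooth f).
Similarly for dx ∧ dz and dy ∧ dz — all coefficients vanish. So d(df) = 0.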